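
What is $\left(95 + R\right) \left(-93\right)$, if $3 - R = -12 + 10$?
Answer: $-9300$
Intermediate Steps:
$R = 5$ ($R = 3 - \left(-12 + 10\right) = 3 - -2 = 3 + 2 = 5$)
$\left(95 + R\right) \left(-93\right) = \left(95 + 5\right) \left(-93\right) = 100 \left(-93\right) = -9300$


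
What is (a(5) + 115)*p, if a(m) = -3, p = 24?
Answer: 2688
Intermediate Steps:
(a(5) + 115)*p = (-3 + 115)*24 = 112*24 = 2688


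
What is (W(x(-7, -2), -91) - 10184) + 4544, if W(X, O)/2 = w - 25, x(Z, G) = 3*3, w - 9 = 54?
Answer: -5564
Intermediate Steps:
w = 63 (w = 9 + 54 = 63)
x(Z, G) = 9
W(X, O) = 76 (W(X, O) = 2*(63 - 25) = 2*38 = 76)
(W(x(-7, -2), -91) - 10184) + 4544 = (76 - 10184) + 4544 = -10108 + 4544 = -5564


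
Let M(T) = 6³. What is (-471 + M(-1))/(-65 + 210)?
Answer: -51/29 ≈ -1.7586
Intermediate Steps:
M(T) = 216
(-471 + M(-1))/(-65 + 210) = (-471 + 216)/(-65 + 210) = -255/145 = -255*1/145 = -51/29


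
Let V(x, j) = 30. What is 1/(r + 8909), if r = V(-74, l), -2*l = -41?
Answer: 1/8939 ≈ 0.00011187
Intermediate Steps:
l = 41/2 (l = -½*(-41) = 41/2 ≈ 20.500)
r = 30
1/(r + 8909) = 1/(30 + 8909) = 1/8939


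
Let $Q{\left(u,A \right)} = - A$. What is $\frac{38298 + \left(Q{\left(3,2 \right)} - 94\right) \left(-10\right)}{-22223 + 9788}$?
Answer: $- \frac{13086}{4145} \approx -3.1571$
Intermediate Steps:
$\frac{38298 + \left(Q{\left(3,2 \right)} - 94\right) \left(-10\right)}{-22223 + 9788} = \frac{38298 + \left(\left(-1\right) 2 - 94\right) \left(-10\right)}{-22223 + 9788} = \frac{38298 + \left(-2 - 94\right) \left(-10\right)}{-12435} = \left(38298 - -960\right) \left(- \frac{1}{12435}\right) = \left(38298 + 960\right) \left(- \frac{1}{12435}\right) = 39258 \left(- \frac{1}{12435}\right) = - \frac{13086}{4145}$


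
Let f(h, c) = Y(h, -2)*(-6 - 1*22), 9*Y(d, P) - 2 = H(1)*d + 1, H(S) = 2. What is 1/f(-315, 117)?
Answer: 3/5852 ≈ 0.00051265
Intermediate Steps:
Y(d, P) = 1/3 + 2*d/9 (Y(d, P) = 2/9 + (2*d + 1)/9 = 2/9 + (1 + 2*d)/9 = 2/9 + (1/9 + 2*d/9) = 1/3 + 2*d/9)
f(h, c) = -28/3 - 56*h/9 (f(h, c) = (1/3 + 2*h/9)*(-6 - 1*22) = (1/3 + 2*h/9)*(-6 - 22) = (1/3 + 2*h/9)*(-28) = -28/3 - 56*h/9)
1/f(-315, 117) = 1/(-28/3 - 56/9*(-315)) = 1/(-28/3 + 1960) = 1/(5852/3) = 3/5852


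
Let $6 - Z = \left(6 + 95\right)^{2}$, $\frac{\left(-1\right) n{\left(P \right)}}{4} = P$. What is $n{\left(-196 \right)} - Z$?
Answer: $10979$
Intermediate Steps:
$n{\left(P \right)} = - 4 P$
$Z = -10195$ ($Z = 6 - \left(6 + 95\right)^{2} = 6 - 101^{2} = 6 - 10201 = -10195$)
$n{\left(-196 \right)} - Z = \left(-4\right) \left(-196\right) - -10195 = 784 + 10195 = 10979$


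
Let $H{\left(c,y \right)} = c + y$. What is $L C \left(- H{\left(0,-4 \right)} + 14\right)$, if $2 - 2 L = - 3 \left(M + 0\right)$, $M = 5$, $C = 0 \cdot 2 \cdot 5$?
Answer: $0$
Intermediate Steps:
$C = 0$ ($C = 0 \cdot 5 = 0$)
$L = \frac{17}{2}$ ($L = 1 - \frac{\left(-3\right) \left(5 + 0\right)}{2} = 1 - \frac{\left(-3\right) 5}{2} = 1 - - \frac{15}{2} = 1 + \frac{15}{2} = \frac{17}{2} \approx 8.5$)
$L C \left(- H{\left(0,-4 \right)} + 14\right) = \frac{17}{2} \cdot 0 \left(- (0 - 4) + 14\right) = 0 \left(\left(-1\right) \left(-4\right) + 14\right) = 0 \left(4 + 14\right) = 0 \cdot 18 = 0$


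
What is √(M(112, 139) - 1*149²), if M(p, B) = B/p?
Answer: I*√17404611/28 ≈ 149.0*I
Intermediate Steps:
√(M(112, 139) - 1*149²) = √(139/112 - 1*149²) = √(139*(1/112) - 1*22201) = √(139/112 - 22201) = √(-2486373/112) = I*√17404611/28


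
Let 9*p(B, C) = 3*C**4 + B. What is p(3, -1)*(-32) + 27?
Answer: 17/3 ≈ 5.6667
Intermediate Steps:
p(B, C) = C**4/3 + B/9 (p(B, C) = (3*C**4 + B)/9 = (B + 3*C**4)/9 = C**4/3 + B/9)
p(3, -1)*(-32) + 27 = ((1/3)*(-1)**4 + (1/9)*3)*(-32) + 27 = ((1/3)*1 + 1/3)*(-32) + 27 = (1/3 + 1/3)*(-32) + 27 = (2/3)*(-32) + 27 = -64/3 + 27 = 17/3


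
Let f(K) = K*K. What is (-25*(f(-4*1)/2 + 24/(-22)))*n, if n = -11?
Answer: 1900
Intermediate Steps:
f(K) = K²
(-25*(f(-4*1)/2 + 24/(-22)))*n = -25*((-4*1)²/2 + 24/(-22))*(-11) = -25*((-4)²*(½) + 24*(-1/22))*(-11) = -25*(16*(½) - 12/11)*(-11) = -25*(8 - 12/11)*(-11) = -25*76/11*(-11) = -1900/11*(-11) = 1900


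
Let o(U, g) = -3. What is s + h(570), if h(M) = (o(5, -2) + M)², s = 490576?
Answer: 812065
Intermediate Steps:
h(M) = (-3 + M)²
s + h(570) = 490576 + (-3 + 570)² = 490576 + 567² = 490576 + 321489 = 812065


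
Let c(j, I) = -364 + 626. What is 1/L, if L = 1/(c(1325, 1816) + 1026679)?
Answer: 1026941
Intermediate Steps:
c(j, I) = 262
L = 1/1026941 (L = 1/(262 + 1026679) = 1/1026941 ≈ 9.7377e-7)
1/L = 1/(1/1026941) = 1026941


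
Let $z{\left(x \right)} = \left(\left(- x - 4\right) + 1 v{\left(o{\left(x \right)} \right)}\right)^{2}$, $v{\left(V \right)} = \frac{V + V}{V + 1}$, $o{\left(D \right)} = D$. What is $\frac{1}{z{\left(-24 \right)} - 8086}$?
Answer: $- \frac{529}{4019430} \approx -0.00013161$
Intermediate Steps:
$v{\left(V \right)} = \frac{2 V}{1 + V}$
$z{\left(x \right)} = \left(-4 - x + \frac{2 x}{1 + x}\right)^{2}$ ($z{\left(x \right)} = \left(\left(- x - 4\right) + 1 \frac{2 x}{1 + x}\right)^{2} = \left(\left(-4 - x\right) + \frac{2 x}{1 + x}\right)^{2} = \left(-4 - x + \frac{2 x}{1 + x}\right)^{2}$)
$\frac{1}{z{\left(-24 \right)} - 8086} = \frac{1}{\frac{\left(4 + \left(-24\right)^{2} + 3 \left(-24\right)\right)^{2}}{\left(1 - 24\right)^{2}} - 8086} = \frac{1}{\frac{\left(4 + 576 - 72\right)^{2}}{529} - 8086} = \frac{1}{\frac{508^{2}}{529} - 8086} = \frac{1}{\frac{1}{529} \cdot 258064 - 8086} = \frac{1}{\frac{258064}{529} - 8086} = \frac{1}{- \frac{4019430}{529}} = - \frac{529}{4019430}$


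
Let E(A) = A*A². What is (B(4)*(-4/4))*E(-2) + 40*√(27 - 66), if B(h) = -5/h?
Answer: -10 + 40*I*√39 ≈ -10.0 + 249.8*I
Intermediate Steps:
E(A) = A³
(B(4)*(-4/4))*E(-2) + 40*√(27 - 66) = ((-5/4)*(-4/4))*(-2)³ + 40*√(27 - 66) = ((-5*¼)*(-4*¼))*(-8) + 40*√(-39) = -5/4*(-1)*(-8) + 40*(I*√39) = (5/4)*(-8) + 40*I*√39 = -10 + 40*I*√39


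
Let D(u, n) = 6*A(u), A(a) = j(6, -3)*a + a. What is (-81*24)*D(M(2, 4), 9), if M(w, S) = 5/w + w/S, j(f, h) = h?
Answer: 69984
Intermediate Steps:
A(a) = -2*a (A(a) = -3*a + a = -2*a)
D(u, n) = -12*u (D(u, n) = 6*(-2*u) = -12*u)
(-81*24)*D(M(2, 4), 9) = (-81*24)*(-12*(5/2 + 2/4)) = -(-23328)*(5*(½) + 2*(¼)) = -(-23328)*(5/2 + ½) = -(-23328)*3 = -1944*(-36) = 69984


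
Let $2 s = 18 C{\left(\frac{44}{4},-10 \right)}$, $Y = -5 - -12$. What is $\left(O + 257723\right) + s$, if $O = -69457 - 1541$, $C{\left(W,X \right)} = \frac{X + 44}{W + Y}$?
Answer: $186742$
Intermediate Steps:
$Y = 7$ ($Y = -5 + 12 = 7$)
$C{\left(W,X \right)} = \frac{44 + X}{7 + W}$ ($C{\left(W,X \right)} = \frac{X + 44}{W + 7} = \frac{44 + X}{7 + W}$)
$O = -70998$ ($O = -69457 - 1541 = -70998$)
$s = 17$ ($s = \frac{18 \frac{44 - 10}{7 + \frac{44}{4}}}{2} = \frac{18 \frac{1}{7 + 44 \cdot \frac{1}{4}} \cdot 34}{2} = \frac{18 \frac{1}{7 + 11} \cdot 34}{2} = \frac{18 \cdot \frac{1}{18} \cdot 34}{2} = \frac{18 \cdot \frac{17}{9}}{2} = \frac{1}{2} \cdot 34 = 17$)
$\left(O + 257723\right) + s = \left(-70998 + 257723\right) + 17 = 186725 + 17 = 186742$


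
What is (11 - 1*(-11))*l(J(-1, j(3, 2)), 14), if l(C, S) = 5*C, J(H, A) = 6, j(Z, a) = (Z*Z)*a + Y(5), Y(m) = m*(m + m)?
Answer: 660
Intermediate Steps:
Y(m) = 2*m² (Y(m) = m*(2*m) = 2*m²)
j(Z, a) = 50 + a*Z² (j(Z, a) = (Z*Z)*a + 2*5² = Z²*a + 2*25 = a*Z² + 50 = 50 + a*Z²)
(11 - 1*(-11))*l(J(-1, j(3, 2)), 14) = (11 - 1*(-11))*(5*6) = (11 + 11)*30 = 22*30 = 660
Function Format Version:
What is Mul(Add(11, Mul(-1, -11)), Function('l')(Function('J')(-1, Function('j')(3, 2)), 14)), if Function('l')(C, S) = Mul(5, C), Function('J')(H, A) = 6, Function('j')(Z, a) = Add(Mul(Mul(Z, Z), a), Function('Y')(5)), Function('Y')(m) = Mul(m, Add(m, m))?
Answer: 660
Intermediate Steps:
Function('Y')(m) = Mul(2, Pow(m, 2)) (Function('Y')(m) = Mul(m, Mul(2, m)) = Mul(2, Pow(m, 2)))
Function('j')(Z, a) = Add(50, Mul(a, Pow(Z, 2))) (Function('j')(Z, a) = Add(Mul(Mul(Z, Z), a), Mul(2, Pow(5, 2))) = Add(Mul(Pow(Z, 2), a), Mul(2, 25)) = Add(Mul(a, Pow(Z, 2)), 50) = Add(50, Mul(a, Pow(Z, 2))))
Mul(Add(11, Mul(-1, -11)), Function('l')(Function('J')(-1, Function('j')(3, 2)), 14)) = Mul(Add(11, Mul(-1, -11)), Mul(5, 6)) = Mul(Add(11, 11), 30) = Mul(22, 30) = 660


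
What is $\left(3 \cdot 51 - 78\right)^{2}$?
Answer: $5625$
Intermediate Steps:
$\left(3 \cdot 51 - 78\right)^{2} = \left(153 - 78\right)^{2} = 75^{2} = 5625$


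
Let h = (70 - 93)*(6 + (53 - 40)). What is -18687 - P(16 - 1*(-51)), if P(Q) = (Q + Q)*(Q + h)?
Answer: 30893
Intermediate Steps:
h = -437 (h = -23*(6 + 13) = -23*19 = -437)
P(Q) = 2*Q*(-437 + Q) (P(Q) = (Q + Q)*(Q - 437) = (2*Q)*(-437 + Q) = 2*Q*(-437 + Q))
-18687 - P(16 - 1*(-51)) = -18687 - 2*(16 - 1*(-51))*(-437 + (16 - 1*(-51))) = -18687 - 2*(16 + 51)*(-437 + (16 + 51)) = -18687 - 2*67*(-437 + 67) = -18687 - 2*67*(-370) = -18687 - 1*(-49580) = -18687 + 49580 = 30893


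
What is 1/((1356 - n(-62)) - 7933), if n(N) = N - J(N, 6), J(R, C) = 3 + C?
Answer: -1/6506 ≈ -0.00015370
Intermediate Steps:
n(N) = -9 + N (n(N) = N - (3 + 6) = N - 1*9 = N - 9 = -9 + N)
1/((1356 - n(-62)) - 7933) = 1/((1356 - (-9 - 62)) - 7933) = 1/((1356 - 1*(-71)) - 7933) = 1/((1356 + 71) - 7933) = 1/(1427 - 7933) = 1/(-6506) = -1/6506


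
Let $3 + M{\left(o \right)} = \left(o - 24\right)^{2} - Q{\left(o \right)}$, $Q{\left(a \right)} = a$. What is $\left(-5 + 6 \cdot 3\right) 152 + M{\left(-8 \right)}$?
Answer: $3005$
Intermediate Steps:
$M{\left(o \right)} = -3 + \left(-24 + o\right)^{2} - o$ ($M{\left(o \right)} = -3 - \left(o - \left(o - 24\right)^{2}\right) = -3 - \left(o - \left(-24 + o\right)^{2}\right) = -3 + \left(-24 + o\right)^{2} - o$)
$\left(-5 + 6 \cdot 3\right) 152 + M{\left(-8 \right)} = \left(-5 + 6 \cdot 3\right) 152 - \left(-5 - \left(-24 - 8\right)^{2}\right) = \left(-5 + 18\right) 152 + \left(-3 + \left(-32\right)^{2} + 8\right) = 13 \cdot 152 + \left(-3 + 1024 + 8\right) = 1976 + 1029 = 3005$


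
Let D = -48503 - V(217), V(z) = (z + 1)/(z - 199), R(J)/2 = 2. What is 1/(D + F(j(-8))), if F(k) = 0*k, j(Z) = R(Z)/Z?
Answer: -9/436636 ≈ -2.0612e-5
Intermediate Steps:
R(J) = 4 (R(J) = 2*2 = 4)
j(Z) = 4/Z
V(z) = (1 + z)/(-199 + z)
F(k) = 0
D = -436636/9 (D = -48503 - (1 + 217)/(-199 + 217) = -48503 - 218/18 = -48503 - 1*109/9 = -48503 - 109/9 = -436636/9 ≈ -48515.)
1/(D + F(j(-8))) = 1/(-436636/9 + 0) = 1/(-436636/9) = -9/436636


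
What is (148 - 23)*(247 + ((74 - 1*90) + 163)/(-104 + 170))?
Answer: 685375/22 ≈ 31153.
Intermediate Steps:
(148 - 23)*(247 + ((74 - 1*90) + 163)/(-104 + 170)) = 125*(247 + ((74 - 90) + 163)/66) = 125*(247 + (-16 + 163)*(1/66)) = 125*(247 + 147*(1/66)) = 125*(247 + 49/22) = 125*(5483/22) = 685375/22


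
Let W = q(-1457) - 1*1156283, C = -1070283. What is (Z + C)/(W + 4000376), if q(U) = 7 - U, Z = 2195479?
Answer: 1125196/2845557 ≈ 0.39542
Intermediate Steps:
W = -1154819 (W = (7 - 1*(-1457)) - 1*1156283 = (7 + 1457) - 1156283 = 1464 - 1156283 = -1154819)
(Z + C)/(W + 4000376) = (2195479 - 1070283)/(-1154819 + 4000376) = 1125196/2845557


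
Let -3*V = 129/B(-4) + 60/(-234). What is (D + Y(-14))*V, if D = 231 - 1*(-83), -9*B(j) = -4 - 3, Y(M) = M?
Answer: -4520900/273 ≈ -16560.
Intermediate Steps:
B(j) = 7/9 (B(j) = -(-4 - 3)/9 = -⅑*(-7) = 7/9)
D = 314 (D = 231 + 83 = 314)
V = -45209/819 (V = -(129/(7/9) + 60/(-234))/3 = -(129*(9/7) + 60*(-1/234))/3 = -(1161/7 - 10/39)/3 = -⅓*45209/273 = -45209/819 ≈ -55.200)
(D + Y(-14))*V = (314 - 14)*(-45209/819) = 300*(-45209/819) = -4520900/273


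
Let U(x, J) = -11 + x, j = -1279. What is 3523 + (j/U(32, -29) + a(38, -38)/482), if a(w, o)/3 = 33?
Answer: 35045407/10122 ≈ 3462.3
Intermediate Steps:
a(w, o) = 99 (a(w, o) = 3*33 = 99)
3523 + (j/U(32, -29) + a(38, -38)/482) = 3523 + (-1279/(-11 + 32) + 99/482) = 3523 + (-1279/21 + 99*(1/482)) = 3523 + (-1279*1/21 + 99/482) = 3523 + (-1279/21 + 99/482) = 3523 - 614399/10122 = 35045407/10122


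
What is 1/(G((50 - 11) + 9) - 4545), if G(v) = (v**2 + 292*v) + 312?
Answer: 1/12087 ≈ 8.2733e-5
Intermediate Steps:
G(v) = 312 + v**2 + 292*v
1/(G((50 - 11) + 9) - 4545) = 1/((312 + ((50 - 11) + 9)**2 + 292*((50 - 11) + 9)) - 4545) = 1/((312 + (39 + 9)**2 + 292*(39 + 9)) - 4545) = 1/((312 + 48**2 + 292*48) - 4545) = 1/((312 + 2304 + 14016) - 4545) = 1/(16632 - 4545) = 1/12087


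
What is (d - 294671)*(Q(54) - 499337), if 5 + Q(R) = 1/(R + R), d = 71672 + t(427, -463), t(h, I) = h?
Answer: 3000767730205/27 ≈ 1.1114e+11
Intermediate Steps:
d = 72099 (d = 71672 + 427 = 72099)
Q(R) = -5 + 1/(2*R) (Q(R) = -5 + 1/(R + R) = -5 + 1/(2*R))
(d - 294671)*(Q(54) - 499337) = (72099 - 294671)*((-5 + (1/2)/54) - 499337) = -222572*((-5 + (1/2)*(1/54)) - 499337) = -222572*((-5 + 1/108) - 499337) = -222572*(-539/108 - 499337) = -222572*(-53928935/108) = 3000767730205/27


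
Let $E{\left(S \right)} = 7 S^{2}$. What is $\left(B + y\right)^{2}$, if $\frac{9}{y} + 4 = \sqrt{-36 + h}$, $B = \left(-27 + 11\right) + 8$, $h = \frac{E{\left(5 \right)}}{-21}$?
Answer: $\frac{- 3469 i + 656 \sqrt{399}}{- 85 i + 8 \sqrt{399}} \approx 72.917 + 17.077 i$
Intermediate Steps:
$h = - \frac{25}{3}$ ($h = \frac{7 \cdot 5^{2}}{-21} = 7 \cdot 25 \left(- \frac{1}{21}\right) = 175 \left(- \frac{1}{21}\right) = - \frac{25}{3} \approx -8.3333$)
$B = -8$ ($B = -16 + 8 = -8$)
$y = \frac{9}{-4 + \frac{i \sqrt{399}}{3}}$ ($y = \frac{9}{-4 + \sqrt{-36 - \frac{25}{3}}} = \frac{9}{-4 + \sqrt{- \frac{133}{3}}} = \frac{9}{-4 + \frac{i \sqrt{399}}{3}} \approx -0.59669 - 0.99323 i$)
$\left(B + y\right)^{2} = \left(-8 - \left(\frac{108}{181} + \frac{9 i \sqrt{399}}{181}\right)\right)^{2} = \left(- \frac{1556}{181} - \frac{9 i \sqrt{399}}{181}\right)^{2}$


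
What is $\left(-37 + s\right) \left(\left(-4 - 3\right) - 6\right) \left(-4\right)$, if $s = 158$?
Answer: $6292$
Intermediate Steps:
$\left(-37 + s\right) \left(\left(-4 - 3\right) - 6\right) \left(-4\right) = \left(-37 + 158\right) \left(\left(-4 - 3\right) - 6\right) \left(-4\right) = 121 \left(\left(-4 - 3\right) - 6\right) \left(-4\right) = 121 \left(-7 - 6\right) \left(-4\right) = 121 \left(\left(-13\right) \left(-4\right)\right) = 121 \cdot 52 = 6292$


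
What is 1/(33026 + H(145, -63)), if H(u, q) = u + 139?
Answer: 1/33310 ≈ 3.0021e-5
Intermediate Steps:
H(u, q) = 139 + u
1/(33026 + H(145, -63)) = 1/(33026 + (139 + 145)) = 1/(33026 + 284) = 1/33310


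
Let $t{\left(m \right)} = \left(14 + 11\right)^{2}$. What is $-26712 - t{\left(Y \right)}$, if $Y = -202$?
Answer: $-27337$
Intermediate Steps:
$t{\left(m \right)} = 625$ ($t{\left(m \right)} = 25^{2} = 625$)
$-26712 - t{\left(Y \right)} = -26712 - 625 = -27337$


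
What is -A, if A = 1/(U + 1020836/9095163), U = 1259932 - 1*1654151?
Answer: 9095163/3585485041861 ≈ 2.5367e-6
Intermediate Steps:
U = -394219 (U = 1259932 - 1654151 = -394219)
A = -9095163/3585485041861 (A = 1/(-394219 + 1020836/9095163) = 1/(-3585485041861/9095163) = -9095163/3585485041861 ≈ -2.5367e-6)
-A = -1*(-9095163/3585485041861) = 9095163/3585485041861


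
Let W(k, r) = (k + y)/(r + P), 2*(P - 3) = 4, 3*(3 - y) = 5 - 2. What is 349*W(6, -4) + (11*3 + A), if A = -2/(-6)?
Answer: 8476/3 ≈ 2825.3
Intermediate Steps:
A = 1/3 (A = -2*(-1/6) = 1/3 ≈ 0.33333)
y = 2 (y = 3 - (5 - 2)/3 = 3 - 1/3*3 = 3 - 1 = 2)
P = 5 (P = 3 + (1/2)*4 = 3 + 2 = 5)
W(k, r) = (2 + k)/(5 + r) (W(k, r) = (k + 2)/(r + 5) = (2 + k)/(5 + r))
349*W(6, -4) + (11*3 + A) = 349*((2 + 6)/(5 - 4)) + (11*3 + 1/3) = 349*(8/1) + (33 + 1/3) = 349*(1*8) + 100/3 = 349*8 + 100/3 = 2792 + 100/3 = 8476/3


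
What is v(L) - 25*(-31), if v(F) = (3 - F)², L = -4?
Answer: 824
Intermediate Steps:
v(L) - 25*(-31) = (-3 - 4)² - 25*(-31) = (-7)² + 775 = 49 + 775 = 824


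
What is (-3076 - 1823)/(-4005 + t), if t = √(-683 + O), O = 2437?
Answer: 19620495/16038271 + 4899*√1754/16038271 ≈ 1.2361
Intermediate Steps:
t = √1754 (t = √(-683 + 2437) = √1754 ≈ 41.881)
(-3076 - 1823)/(-4005 + t) = (-3076 - 1823)/(-4005 + √1754) = -4899/(-4005 + √1754)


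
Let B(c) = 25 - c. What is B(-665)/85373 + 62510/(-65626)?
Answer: -139246955/147439171 ≈ -0.94444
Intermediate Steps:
B(-665)/85373 + 62510/(-65626) = (25 - 1*(-665))/85373 + 62510/(-65626) = (25 + 665)*(1/85373) + 62510*(-1/65626) = 690*(1/85373) - 1645/1727 = 690/85373 - 1645/1727 = -139246955/147439171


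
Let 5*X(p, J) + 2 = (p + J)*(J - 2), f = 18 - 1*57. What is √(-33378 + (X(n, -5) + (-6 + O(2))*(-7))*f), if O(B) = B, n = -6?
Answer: 3*I*√3895 ≈ 187.23*I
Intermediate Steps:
f = -39 (f = 18 - 57 = -39)
X(p, J) = -⅖ + (-2 + J)*(J + p)/5 (X(p, J) = -⅖ + ((p + J)*(J - 2))/5 = -⅖ + ((J + p)*(-2 + J))/5 = -⅖ + ((-2 + J)*(J + p))/5 = -⅖ + (-2 + J)*(J + p)/5)
√(-33378 + (X(n, -5) + (-6 + O(2))*(-7))*f) = √(-33378 + ((-⅖ - ⅖*(-5) - ⅖*(-6) + (⅕)*(-5)² + (⅕)*(-5)*(-6)) + (-6 + 2)*(-7))*(-39)) = √(-33378 + ((-⅖ + 2 + 12/5 + (⅕)*25 + 6) - 4*(-7))*(-39)) = √(-33378 + ((-⅖ + 2 + 12/5 + 5 + 6) + 28)*(-39)) = √(-33378 + (15 + 28)*(-39)) = √(-33378 + 43*(-39)) = √(-33378 - 1677) = √(-35055) = 3*I*√3895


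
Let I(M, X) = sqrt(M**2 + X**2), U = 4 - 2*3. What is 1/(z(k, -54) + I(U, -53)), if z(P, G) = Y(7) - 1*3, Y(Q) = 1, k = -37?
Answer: 2/2809 + sqrt(2813)/2809 ≈ 0.019593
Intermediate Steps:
z(P, G) = -2 (z(P, G) = 1 - 1*3 = 1 - 3 = -2)
U = -2 (U = 4 - 6 = -2)
1/(z(k, -54) + I(U, -53)) = 1/(-2 + sqrt((-2)**2 + (-53)**2)) = 1/(-2 + sqrt(4 + 2809)) = 1/(-2 + sqrt(2813))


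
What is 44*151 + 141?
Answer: 6785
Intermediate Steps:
44*151 + 141 = 6644 + 141 = 6785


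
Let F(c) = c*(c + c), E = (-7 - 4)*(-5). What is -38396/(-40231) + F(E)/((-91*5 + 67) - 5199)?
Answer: -28879098/224770597 ≈ -0.12848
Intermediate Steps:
E = 55 (E = -11*(-5) = 55)
F(c) = 2*c² (F(c) = c*(2*c) = 2*c²)
-38396/(-40231) + F(E)/((-91*5 + 67) - 5199) = -38396/(-40231) + (2*55²)/((-91*5 + 67) - 5199) = -38396*(-1/40231) + (2*3025)/((-455 + 67) - 5199) = 38396/40231 + 6050/(-388 - 5199) = 38396/40231 + 6050/(-5587) = 38396/40231 + 6050*(-1/5587) = 38396/40231 - 6050/5587 = -28879098/224770597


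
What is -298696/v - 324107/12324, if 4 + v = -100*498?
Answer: -3115173881/153446124 ≈ -20.301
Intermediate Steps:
v = -49804 (v = -4 - 100*498 = -4 - 49800 = -49804)
-298696/v - 324107/12324 = -298696/(-49804) - 324107/12324 = -298696*(-1/49804) - 324107*1/12324 = 74674/12451 - 324107/12324 = -3115173881/153446124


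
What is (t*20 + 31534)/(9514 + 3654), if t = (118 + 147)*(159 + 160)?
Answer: 861117/6584 ≈ 130.79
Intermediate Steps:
t = 84535 (t = 265*319 = 84535)
(t*20 + 31534)/(9514 + 3654) = (84535*20 + 31534)/(9514 + 3654) = (1690700 + 31534)/13168 = 1722234*(1/13168) = 861117/6584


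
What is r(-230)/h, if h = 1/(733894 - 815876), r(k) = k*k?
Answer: -4336847800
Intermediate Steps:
r(k) = k²
h = -1/81982 (h = 1/(-81982) = -1/81982 ≈ -1.2198e-5)
r(-230)/h = (-230)²/(-1/81982) = 52900*(-81982) = -4336847800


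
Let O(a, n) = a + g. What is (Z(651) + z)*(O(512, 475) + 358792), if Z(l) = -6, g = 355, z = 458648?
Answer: 164954723078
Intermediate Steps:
O(a, n) = 355 + a (O(a, n) = a + 355 = 355 + a)
(Z(651) + z)*(O(512, 475) + 358792) = (-6 + 458648)*((355 + 512) + 358792) = 458642*(867 + 358792) = 458642*359659 = 164954723078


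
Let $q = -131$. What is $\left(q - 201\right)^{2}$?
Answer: $110224$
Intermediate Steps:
$\left(q - 201\right)^{2} = \left(-131 - 201\right)^{2} = \left(-332\right)^{2} = 110224$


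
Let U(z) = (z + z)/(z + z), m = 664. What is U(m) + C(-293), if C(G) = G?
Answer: -292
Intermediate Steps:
U(z) = 1 (U(z) = (2*z)/((2*z)) = (2*z)*(1/(2*z)) = 1)
U(m) + C(-293) = 1 - 293 = -292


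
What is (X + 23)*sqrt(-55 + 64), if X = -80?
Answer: -171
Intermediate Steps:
(X + 23)*sqrt(-55 + 64) = (-80 + 23)*sqrt(-55 + 64) = -57*sqrt(9) = -57*3 = -171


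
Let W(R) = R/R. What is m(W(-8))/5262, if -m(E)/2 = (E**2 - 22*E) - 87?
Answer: 36/877 ≈ 0.041049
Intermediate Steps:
W(R) = 1
m(E) = 174 - 2*E**2 + 44*E (m(E) = -2*((E**2 - 22*E) - 87) = -2*(-87 + E**2 - 22*E) = 174 - 2*E**2 + 44*E)
m(W(-8))/5262 = (174 - 2*1**2 + 44*1)/5262 = (174 - 2*1 + 44)*(1/5262) = (174 - 2 + 44)*(1/5262) = 216*(1/5262) = 36/877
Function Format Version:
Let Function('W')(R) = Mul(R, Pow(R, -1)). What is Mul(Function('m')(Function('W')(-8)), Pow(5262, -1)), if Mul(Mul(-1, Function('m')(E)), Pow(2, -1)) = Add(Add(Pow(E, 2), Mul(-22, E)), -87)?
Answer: Rational(36, 877) ≈ 0.041049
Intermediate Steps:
Function('W')(R) = 1
Function('m')(E) = Add(174, Mul(-2, Pow(E, 2)), Mul(44, E)) (Function('m')(E) = Mul(-2, Add(Add(Pow(E, 2), Mul(-22, E)), -87)) = Mul(-2, Add(-87, Pow(E, 2), Mul(-22, E))) = Add(174, Mul(-2, Pow(E, 2)), Mul(44, E)))
Mul(Function('m')(Function('W')(-8)), Pow(5262, -1)) = Mul(Add(174, Mul(-2, Pow(1, 2)), Mul(44, 1)), Pow(5262, -1)) = Mul(Add(174, Mul(-2, 1), 44), Rational(1, 5262)) = Mul(Add(174, -2, 44), Rational(1, 5262)) = Mul(216, Rational(1, 5262)) = Rational(36, 877)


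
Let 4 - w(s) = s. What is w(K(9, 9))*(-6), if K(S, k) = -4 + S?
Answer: 6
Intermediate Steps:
w(s) = 4 - s
w(K(9, 9))*(-6) = (4 - (-4 + 9))*(-6) = (4 - 1*5)*(-6) = (4 - 5)*(-6) = -1*(-6) = 6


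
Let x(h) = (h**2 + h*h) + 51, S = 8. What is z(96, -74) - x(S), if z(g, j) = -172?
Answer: -351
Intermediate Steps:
x(h) = 51 + 2*h**2 (x(h) = (h**2 + h**2) + 51 = 2*h**2 + 51 = 51 + 2*h**2)
z(96, -74) - x(S) = -172 - (51 + 2*8**2) = -172 - (51 + 2*64) = -172 - (51 + 128) = -172 - 1*179 = -172 - 179 = -351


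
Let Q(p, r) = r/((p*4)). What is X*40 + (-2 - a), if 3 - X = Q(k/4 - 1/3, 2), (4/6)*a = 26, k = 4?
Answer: 49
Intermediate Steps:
a = 39 (a = (3/2)*26 = 39)
Q(p, r) = r/(4*p) (Q(p, r) = r/((4*p)) = r*(1/(4*p)) = r/(4*p))
X = 9/4 (X = 3 - 2/(4*(4/4 - 1/3)) = 3 - 2/(4*(4*(1/4) - 1*1/3)) = 3 - 2/(4*(1 - 1/3)) = 3 - 2/(4*2/3) = 3 - 2*3/(4*2) = 3 - 1*3/4 = 3 - 3/4 = 9/4 ≈ 2.2500)
X*40 + (-2 - a) = (9/4)*40 + (-2 - 1*39) = 90 + (-2 - 39) = 90 - 41 = 49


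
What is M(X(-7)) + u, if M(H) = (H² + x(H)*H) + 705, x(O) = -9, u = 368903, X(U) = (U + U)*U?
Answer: 378330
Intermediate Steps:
X(U) = 2*U² (X(U) = (2*U)*U = 2*U²)
M(H) = 705 + H² - 9*H (M(H) = (H² - 9*H) + 705 = 705 + H² - 9*H)
M(X(-7)) + u = (705 + (2*(-7)²)² - 18*(-7)²) + 368903 = (705 + (2*49)² - 18*49) + 368903 = (705 + 98² - 9*98) + 368903 = (705 + 9604 - 882) + 368903 = 9427 + 368903 = 378330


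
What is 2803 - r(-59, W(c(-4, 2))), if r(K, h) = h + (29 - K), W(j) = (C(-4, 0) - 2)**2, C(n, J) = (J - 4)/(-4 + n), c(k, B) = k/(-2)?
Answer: 10851/4 ≈ 2712.8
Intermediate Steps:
c(k, B) = -k/2 (c(k, B) = k*(-1/2) = -k/2)
C(n, J) = (-4 + J)/(-4 + n)
W(j) = 9/4 (W(j) = ((-4 + 0)/(-4 - 4) - 2)**2 = (-4/(-8) - 2)**2 = (-1/8*(-4) - 2)**2 = (1/2 - 2)**2 = (-3/2)**2 = 9/4)
r(K, h) = 29 + h - K
2803 - r(-59, W(c(-4, 2))) = 2803 - (29 + 9/4 - 1*(-59)) = 2803 - (29 + 9/4 + 59) = 2803 - 1*361/4 = 2803 - 361/4 = 10851/4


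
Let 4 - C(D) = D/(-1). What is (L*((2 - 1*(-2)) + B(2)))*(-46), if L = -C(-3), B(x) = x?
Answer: 276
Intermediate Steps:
C(D) = 4 + D (C(D) = 4 - D/(-1) = 4 - D*(-1) = 4 - (-1)*D = 4 + D)
L = -1 (L = -(4 - 3) = -1*1 = -1)
(L*((2 - 1*(-2)) + B(2)))*(-46) = -((2 - 1*(-2)) + 2)*(-46) = -((2 + 2) + 2)*(-46) = -(4 + 2)*(-46) = -1*6*(-46) = -6*(-46) = 276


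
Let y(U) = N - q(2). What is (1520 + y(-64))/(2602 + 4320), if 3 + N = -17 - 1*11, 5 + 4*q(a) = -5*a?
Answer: 5971/27688 ≈ 0.21565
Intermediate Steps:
q(a) = -5/4 - 5*a/4 (q(a) = -5/4 + (-5*a)/4 = -5/4 - 5*a/4)
N = -31 (N = -3 + (-17 - 1*11) = -3 + (-17 - 11) = -3 - 28 = -31)
y(U) = -109/4 (y(U) = -31 - (-5/4 - 5/4*2) = -31 - (-5/4 - 5/2) = -31 - 1*(-15/4) = -31 + 15/4 = -109/4)
(1520 + y(-64))/(2602 + 4320) = (1520 - 109/4)/(2602 + 4320) = (5971/4)/6922 = (5971/4)*(1/6922) = 5971/27688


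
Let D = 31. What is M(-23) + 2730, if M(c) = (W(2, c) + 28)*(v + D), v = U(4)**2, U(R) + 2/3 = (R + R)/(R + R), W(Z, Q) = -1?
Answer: 3570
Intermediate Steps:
U(R) = 1/3 (U(R) = -2/3 + (R + R)/(R + R) = -2/3 + (2*R)/((2*R)) = -2/3 + (2*R)*(1/(2*R)) = -2/3 + 1 = 1/3)
v = 1/9 (v = (1/3)**2 = 1/9 ≈ 0.11111)
M(c) = 840 (M(c) = (-1 + 28)*(1/9 + 31) = 27*(280/9) = 840)
M(-23) + 2730 = 840 + 2730 = 3570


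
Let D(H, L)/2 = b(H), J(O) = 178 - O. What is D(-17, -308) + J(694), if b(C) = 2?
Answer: -512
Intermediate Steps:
D(H, L) = 4 (D(H, L) = 2*2 = 4)
D(-17, -308) + J(694) = 4 + (178 - 1*694) = 4 + (178 - 694) = 4 - 516 = -512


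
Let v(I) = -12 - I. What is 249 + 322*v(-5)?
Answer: -2005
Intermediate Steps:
249 + 322*v(-5) = 249 + 322*(-12 - 1*(-5)) = 249 + 322*(-12 + 5) = 249 + 322*(-7) = 249 - 2254 = -2005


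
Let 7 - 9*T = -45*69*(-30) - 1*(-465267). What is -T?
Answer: 558410/9 ≈ 62046.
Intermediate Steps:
T = -558410/9 (T = 7/9 - (-45*69*(-30) - 1*(-465267))/9 = 7/9 - (-3105*(-30) + 465267)/9 = 7/9 - (93150 + 465267)/9 = 7/9 - ⅑*558417 = 7/9 - 186139/3 = -558410/9 ≈ -62046.)
-T = -1*(-558410/9) = 558410/9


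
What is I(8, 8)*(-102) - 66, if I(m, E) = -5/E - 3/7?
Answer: 1161/28 ≈ 41.464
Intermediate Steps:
I(m, E) = -3/7 - 5/E (I(m, E) = -5/E - 3*⅐ = -5/E - 3/7 = -3/7 - 5/E)
I(8, 8)*(-102) - 66 = (-3/7 - 5/8)*(-102) - 66 = -59/56*(-102) - 66 = 3009/28 - 66 = 1161/28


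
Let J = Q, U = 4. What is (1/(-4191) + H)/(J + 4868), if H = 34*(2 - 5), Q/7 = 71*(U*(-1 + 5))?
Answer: -427483/53728620 ≈ -0.0079563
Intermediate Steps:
Q = 7952 (Q = 7*(71*(4*(-1 + 5))) = 7*(71*(4*4)) = 7*(71*16) = 7*1136 = 7952)
H = -102 (H = 34*(-3) = -102)
J = 7952
(1/(-4191) + H)/(J + 4868) = (1/(-4191) - 102)/(7952 + 4868) = (-1/4191 - 102)/12820 = -427483/4191*1/12820 = -427483/53728620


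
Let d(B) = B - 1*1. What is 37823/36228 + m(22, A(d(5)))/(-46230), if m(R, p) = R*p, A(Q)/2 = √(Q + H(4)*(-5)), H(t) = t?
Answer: 37823/36228 - 88*I/23115 ≈ 1.044 - 0.0038071*I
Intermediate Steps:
d(B) = -1 + B (d(B) = B - 1 = -1 + B)
A(Q) = 2*√(-20 + Q) (A(Q) = 2*√(Q + 4*(-5)) = 2*√(Q - 20) = 2*√(-20 + Q))
37823/36228 + m(22, A(d(5)))/(-46230) = 37823/36228 + (22*(2*√(-20 + (-1 + 5))))/(-46230) = 37823*(1/36228) + (22*(2*√(-20 + 4)))*(-1/46230) = 37823/36228 + (22*(2*√(-16)))*(-1/46230) = 37823/36228 + (22*(2*(4*I)))*(-1/46230) = 37823/36228 + (22*(8*I))*(-1/46230) = 37823/36228 + (176*I)*(-1/46230) = 37823/36228 - 88*I/23115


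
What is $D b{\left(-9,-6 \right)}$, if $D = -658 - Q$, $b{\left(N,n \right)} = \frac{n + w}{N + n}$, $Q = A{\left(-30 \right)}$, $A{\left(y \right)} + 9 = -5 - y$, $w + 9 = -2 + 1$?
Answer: $- \frac{10784}{15} \approx -718.93$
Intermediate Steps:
$w = -10$ ($w = -9 + \left(-2 + 1\right) = -9 - 1 = -10$)
$A{\left(y \right)} = -14 - y$ ($A{\left(y \right)} = -9 - \left(5 + y\right) = -14 - y$)
$Q = 16$ ($Q = -14 - -30 = -14 + 30 = 16$)
$b{\left(N,n \right)} = \frac{-10 + n}{N + n}$ ($b{\left(N,n \right)} = \frac{n - 10}{N + n} = \frac{-10 + n}{N + n}$)
$D = -674$ ($D = -658 - 16 = -674$)
$D b{\left(-9,-6 \right)} = - 674 \frac{-10 - 6}{-9 - 6} = - 674 \frac{1}{-15} \left(-16\right) = - 674 \left(\left(- \frac{1}{15}\right) \left(-16\right)\right) = \left(-674\right) \frac{16}{15} = - \frac{10784}{15}$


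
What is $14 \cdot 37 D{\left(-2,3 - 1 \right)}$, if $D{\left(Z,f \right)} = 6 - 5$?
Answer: $518$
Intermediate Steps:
$D{\left(Z,f \right)} = 1$ ($D{\left(Z,f \right)} = 6 - 5 = 1$)
$14 \cdot 37 D{\left(-2,3 - 1 \right)} = 14 \cdot 37 \cdot 1 = 518 \cdot 1 = 518$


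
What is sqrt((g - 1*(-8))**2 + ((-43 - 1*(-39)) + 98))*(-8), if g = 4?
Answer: -8*sqrt(238) ≈ -123.42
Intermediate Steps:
sqrt((g - 1*(-8))**2 + ((-43 - 1*(-39)) + 98))*(-8) = sqrt((4 - 1*(-8))**2 + ((-43 - 1*(-39)) + 98))*(-8) = sqrt((4 + 8)**2 + ((-43 + 39) + 98))*(-8) = sqrt(12**2 + (-4 + 98))*(-8) = sqrt(144 + 94)*(-8) = sqrt(238)*(-8) = -8*sqrt(238)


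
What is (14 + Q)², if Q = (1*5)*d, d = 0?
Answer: 196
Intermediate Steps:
Q = 0 (Q = (1*5)*0 = 5*0 = 0)
(14 + Q)² = (14 + 0)² = 14² = 196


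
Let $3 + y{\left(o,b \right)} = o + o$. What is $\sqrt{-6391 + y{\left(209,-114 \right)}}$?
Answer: $6 i \sqrt{166} \approx 77.305 i$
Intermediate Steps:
$y{\left(o,b \right)} = -3 + 2 o$ ($y{\left(o,b \right)} = -3 + \left(o + o\right) = -3 + 2 o$)
$\sqrt{-6391 + y{\left(209,-114 \right)}} = \sqrt{-6391 + \left(-3 + 2 \cdot 209\right)} = \sqrt{-6391 + \left(-3 + 418\right)} = \sqrt{-6391 + 415} = \sqrt{-5976} = 6 i \sqrt{166}$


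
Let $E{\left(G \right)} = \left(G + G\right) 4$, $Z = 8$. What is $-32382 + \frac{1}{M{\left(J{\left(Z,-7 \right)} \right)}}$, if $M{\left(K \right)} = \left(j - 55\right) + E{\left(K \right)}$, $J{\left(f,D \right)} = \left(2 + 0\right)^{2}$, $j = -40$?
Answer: $- \frac{2040067}{63} \approx -32382.0$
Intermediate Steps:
$E{\left(G \right)} = 8 G$ ($E{\left(G \right)} = 2 G 4 = 8 G$)
$J{\left(f,D \right)} = 4$ ($J{\left(f,D \right)} = 2^{2} = 4$)
$M{\left(K \right)} = -95 + 8 K$ ($M{\left(K \right)} = \left(-40 - 55\right) + 8 K = -95 + 8 K$)
$-32382 + \frac{1}{M{\left(J{\left(Z,-7 \right)} \right)}} = -32382 + \frac{1}{-95 + 8 \cdot 4} = -32382 + \frac{1}{-95 + 32} = -32382 + \frac{1}{-63} = -32382 - \frac{1}{63} = - \frac{2040067}{63}$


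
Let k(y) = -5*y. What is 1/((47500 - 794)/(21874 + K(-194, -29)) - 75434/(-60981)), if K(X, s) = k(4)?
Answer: 666339387/2248356611 ≈ 0.29637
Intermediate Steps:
K(X, s) = -20 (K(X, s) = -5*4 = -20)
1/((47500 - 794)/(21874 + K(-194, -29)) - 75434/(-60981)) = 1/((47500 - 794)/(21874 - 20) - 75434/(-60981)) = 1/(46706/21854 - 75434*(-1/60981)) = 1/(46706*(1/21854) + 75434/60981) = 1/(23353/10927 + 75434/60981) = 1/(2248356611/666339387) = 666339387/2248356611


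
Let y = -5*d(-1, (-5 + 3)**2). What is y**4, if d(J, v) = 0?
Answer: 0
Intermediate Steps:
y = 0 (y = -5*0 = 0)
y**4 = 0**4 = 0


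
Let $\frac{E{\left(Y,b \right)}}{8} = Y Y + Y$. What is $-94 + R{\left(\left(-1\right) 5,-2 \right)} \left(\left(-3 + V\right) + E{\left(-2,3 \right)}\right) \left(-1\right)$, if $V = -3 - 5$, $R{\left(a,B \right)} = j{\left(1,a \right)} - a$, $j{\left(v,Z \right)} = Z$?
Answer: $-94$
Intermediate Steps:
$R{\left(a,B \right)} = 0$ ($R{\left(a,B \right)} = a - a = 0$)
$V = -8$
$E{\left(Y,b \right)} = 8 Y + 8 Y^{2}$ ($E{\left(Y,b \right)} = 8 \left(Y Y + Y\right) = 8 \left(Y^{2} + Y\right) = 8 \left(Y + Y^{2}\right) = 8 Y + 8 Y^{2}$)
$-94 + R{\left(\left(-1\right) 5,-2 \right)} \left(\left(-3 + V\right) + E{\left(-2,3 \right)}\right) \left(-1\right) = -94 + 0 \left(\left(-3 - 8\right) + 8 \left(-2\right) \left(1 - 2\right)\right) \left(-1\right) = -94 + 0 \left(-11 + 8 \left(-2\right) \left(-1\right)\right) \left(-1\right) = -94 + 0 \left(-11 + 16\right) \left(-1\right) = -94 + 0 \cdot 5 \left(-1\right) = -94 + 0 \left(-5\right) = -94 + 0 = -94$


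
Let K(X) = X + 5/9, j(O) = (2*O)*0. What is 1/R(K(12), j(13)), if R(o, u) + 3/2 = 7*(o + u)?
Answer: 18/1555 ≈ 0.011576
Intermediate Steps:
j(O) = 0
K(X) = 5/9 + X (K(X) = X + 5*(⅑) = X + 5/9 = 5/9 + X)
R(o, u) = -3/2 + 7*o + 7*u (R(o, u) = -3/2 + 7*(o + u) = -3/2 + (7*o + 7*u) = -3/2 + 7*o + 7*u)
1/R(K(12), j(13)) = 1/(-3/2 + 7*(5/9 + 12) + 7*0) = 1/(-3/2 + 7*(113/9) + 0) = 1/(-3/2 + 791/9 + 0) = 1/(1555/18) = 18/1555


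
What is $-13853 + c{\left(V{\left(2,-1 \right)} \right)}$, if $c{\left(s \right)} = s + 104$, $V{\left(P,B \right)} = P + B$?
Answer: $-13748$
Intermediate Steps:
$V{\left(P,B \right)} = B + P$
$c{\left(s \right)} = 104 + s$
$-13853 + c{\left(V{\left(2,-1 \right)} \right)} = -13853 + \left(104 + \left(-1 + 2\right)\right) = -13853 + \left(104 + 1\right) = -13853 + 105 = -13748$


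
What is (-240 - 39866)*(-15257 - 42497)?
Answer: 2316281924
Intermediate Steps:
(-240 - 39866)*(-15257 - 42497) = -40106*(-57754) = 2316281924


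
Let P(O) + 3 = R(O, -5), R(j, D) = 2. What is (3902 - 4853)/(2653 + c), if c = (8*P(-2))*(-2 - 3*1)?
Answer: -951/2693 ≈ -0.35314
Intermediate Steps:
P(O) = -1 (P(O) = -3 + 2 = -1)
c = 40 (c = (8*(-1))*(-2 - 3*1) = -8*(-2 - 3) = -8*(-5) = 40)
(3902 - 4853)/(2653 + c) = (3902 - 4853)/(2653 + 40) = -951/2693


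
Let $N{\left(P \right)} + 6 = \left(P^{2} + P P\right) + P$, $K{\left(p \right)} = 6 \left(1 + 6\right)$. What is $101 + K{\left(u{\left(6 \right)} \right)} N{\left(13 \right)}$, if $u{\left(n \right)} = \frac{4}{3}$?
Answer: $14591$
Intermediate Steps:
$u{\left(n \right)} = \frac{4}{3}$ ($u{\left(n \right)} = 4 \cdot \frac{1}{3} = \frac{4}{3}$)
$K{\left(p \right)} = 42$ ($K{\left(p \right)} = 6 \cdot 7 = 42$)
$N{\left(P \right)} = -6 + P + 2 P^{2}$ ($N{\left(P \right)} = -6 + \left(\left(P^{2} + P P\right) + P\right) = -6 + \left(\left(P^{2} + P^{2}\right) + P\right) = -6 + \left(2 P^{2} + P\right) = -6 + \left(P + 2 P^{2}\right) = -6 + P + 2 P^{2}$)
$101 + K{\left(u{\left(6 \right)} \right)} N{\left(13 \right)} = 101 + 42 \left(-6 + 13 + 2 \cdot 13^{2}\right) = 101 + 42 \left(-6 + 13 + 2 \cdot 169\right) = 101 + 42 \left(-6 + 13 + 338\right) = 101 + 42 \cdot 345 = 101 + 14490 = 14591$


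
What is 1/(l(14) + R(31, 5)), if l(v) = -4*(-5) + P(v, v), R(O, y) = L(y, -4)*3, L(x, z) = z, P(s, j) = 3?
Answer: 1/11 ≈ 0.090909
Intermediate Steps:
R(O, y) = -12 (R(O, y) = -4*3 = -12)
l(v) = 23 (l(v) = -4*(-5) + 3 = 20 + 3 = 23)
1/(l(14) + R(31, 5)) = 1/(23 - 12) = 1/11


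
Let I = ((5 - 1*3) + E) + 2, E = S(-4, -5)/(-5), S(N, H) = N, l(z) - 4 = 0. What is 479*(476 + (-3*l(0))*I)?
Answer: 1002068/5 ≈ 2.0041e+5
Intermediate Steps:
l(z) = 4 (l(z) = 4 + 0 = 4)
E = ⅘ (E = -4/(-5) = -4*(-⅕) = ⅘ ≈ 0.80000)
I = 24/5 (I = ((5 - 1*3) + ⅘) + 2 = ((5 - 3) + ⅘) + 2 = (2 + ⅘) + 2 = 14/5 + 2 = 24/5 ≈ 4.8000)
479*(476 + (-3*l(0))*I) = 479*(476 - 3*4*(24/5)) = 479*(476 - 12*24/5) = 479*(476 - 288/5) = 479*(2092/5) = 1002068/5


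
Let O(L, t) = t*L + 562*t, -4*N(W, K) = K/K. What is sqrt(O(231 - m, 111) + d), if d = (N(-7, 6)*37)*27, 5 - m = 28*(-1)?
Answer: sqrt(336441)/2 ≈ 290.02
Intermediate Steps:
m = 33 (m = 5 - 28*(-1) = 5 - 1*(-28) = 5 + 28 = 33)
N(W, K) = -1/4 (N(W, K) = -K/(4*K) = -1/4*1 = -1/4)
O(L, t) = 562*t + L*t (O(L, t) = L*t + 562*t = 562*t + L*t)
d = -999/4 (d = -1/4*37*27 = -37/4*27 = -999/4 ≈ -249.75)
sqrt(O(231 - m, 111) + d) = sqrt(111*(562 + (231 - 1*33)) - 999/4) = sqrt(111*(562 + (231 - 33)) - 999/4) = sqrt(111*(562 + 198) - 999/4) = sqrt(111*760 - 999/4) = sqrt(84360 - 999/4) = sqrt(336441/4) = sqrt(336441)/2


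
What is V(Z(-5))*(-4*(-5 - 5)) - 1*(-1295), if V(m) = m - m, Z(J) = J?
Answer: 1295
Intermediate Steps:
V(m) = 0
V(Z(-5))*(-4*(-5 - 5)) - 1*(-1295) = 0*(-4*(-5 - 5)) - 1*(-1295) = 0*(-4*(-10)) + 1295 = 0*40 + 1295 = 0 + 1295 = 1295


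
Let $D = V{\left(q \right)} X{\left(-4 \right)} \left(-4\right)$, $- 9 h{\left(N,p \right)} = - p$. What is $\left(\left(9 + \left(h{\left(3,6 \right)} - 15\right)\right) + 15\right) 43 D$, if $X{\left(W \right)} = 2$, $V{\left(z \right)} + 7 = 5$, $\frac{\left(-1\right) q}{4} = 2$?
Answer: $\frac{19952}{3} \approx 6650.7$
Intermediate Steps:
$q = -8$ ($q = \left(-4\right) 2 = -8$)
$V{\left(z \right)} = -2$ ($V{\left(z \right)} = -7 + 5 = -2$)
$h{\left(N,p \right)} = \frac{p}{9}$ ($h{\left(N,p \right)} = - \frac{\left(-1\right) p}{9} = \frac{p}{9}$)
$D = 16$ ($D = - 2 \cdot 2 \left(-4\right) = \left(-2\right) \left(-8\right) = 16$)
$\left(\left(9 + \left(h{\left(3,6 \right)} - 15\right)\right) + 15\right) 43 D = \left(\left(9 + \left(\frac{1}{9} \cdot 6 - 15\right)\right) + 15\right) 43 \cdot 16 = \left(\left(9 + \left(\frac{2}{3} - 15\right)\right) + 15\right) 43 \cdot 16 = \left(\left(9 - \frac{43}{3}\right) + 15\right) 43 \cdot 16 = \left(- \frac{16}{3} + 15\right) 43 \cdot 16 = \frac{29}{3} \cdot 43 \cdot 16 = \frac{1247}{3} \cdot 16 = \frac{19952}{3}$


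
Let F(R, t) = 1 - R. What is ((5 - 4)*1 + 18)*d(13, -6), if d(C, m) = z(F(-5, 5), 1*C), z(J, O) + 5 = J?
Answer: 19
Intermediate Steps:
z(J, O) = -5 + J
d(C, m) = 1 (d(C, m) = -5 + (1 - 1*(-5)) = -5 + (1 + 5) = -5 + 6 = 1)
((5 - 4)*1 + 18)*d(13, -6) = ((5 - 4)*1 + 18)*1 = (1*1 + 18)*1 = (1 + 18)*1 = 19*1 = 19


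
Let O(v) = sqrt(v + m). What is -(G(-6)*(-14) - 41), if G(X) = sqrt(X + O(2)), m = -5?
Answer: 41 + 14*sqrt(-6 + I*sqrt(3)) ≈ 45.9 + 34.641*I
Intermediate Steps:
O(v) = sqrt(-5 + v) (O(v) = sqrt(v - 5) = sqrt(-5 + v))
G(X) = sqrt(X + I*sqrt(3)) (G(X) = sqrt(X + sqrt(-5 + 2)) = sqrt(X + sqrt(-3)) = sqrt(X + I*sqrt(3)))
-(G(-6)*(-14) - 41) = -(sqrt(-6 + I*sqrt(3))*(-14) - 41) = -(-14*sqrt(-6 + I*sqrt(3)) - 41) = -(-41 - 14*sqrt(-6 + I*sqrt(3))) = 41 + 14*sqrt(-6 + I*sqrt(3))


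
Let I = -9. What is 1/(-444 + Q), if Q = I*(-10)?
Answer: -1/354 ≈ -0.0028249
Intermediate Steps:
Q = 90 (Q = -9*(-10) = 90)
1/(-444 + Q) = 1/(-444 + 90) = 1/(-354) = -1/354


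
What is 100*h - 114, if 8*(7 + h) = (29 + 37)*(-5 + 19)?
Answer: 10736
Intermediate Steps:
h = 217/2 (h = -7 + ((29 + 37)*(-5 + 19))/8 = -7 + (66*14)/8 = -7 + (⅛)*924 = -7 + 231/2 = 217/2 ≈ 108.50)
100*h - 114 = 100*(217/2) - 114 = 10850 - 114 = 10736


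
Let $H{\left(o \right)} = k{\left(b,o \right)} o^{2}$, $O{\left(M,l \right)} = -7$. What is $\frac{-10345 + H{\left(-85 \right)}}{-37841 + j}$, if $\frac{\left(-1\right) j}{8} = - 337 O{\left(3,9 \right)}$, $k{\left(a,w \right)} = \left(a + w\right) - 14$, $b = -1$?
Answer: $\frac{732845}{56713} \approx 12.922$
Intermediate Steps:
$k{\left(a,w \right)} = -14 + a + w$
$H{\left(o \right)} = o^{2} \left(-15 + o\right)$ ($H{\left(o \right)} = \left(-14 - 1 + o\right) o^{2} = \left(-15 + o\right) o^{2} = o^{2} \left(-15 + o\right)$)
$j = -18872$ ($j = - 8 \left(\left(-337\right) \left(-7\right)\right) = \left(-8\right) 2359 = -18872$)
$\frac{-10345 + H{\left(-85 \right)}}{-37841 + j} = \frac{-10345 + \left(-85\right)^{2} \left(-15 - 85\right)}{-37841 - 18872} = \frac{-10345 + 7225 \left(-100\right)}{-56713} = \left(-10345 - 722500\right) \left(- \frac{1}{56713}\right) = \left(-732845\right) \left(- \frac{1}{56713}\right) = \frac{732845}{56713}$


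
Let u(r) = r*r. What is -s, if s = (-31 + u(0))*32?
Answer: 992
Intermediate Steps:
u(r) = r**2
s = -992 (s = (-31 + 0**2)*32 = (-31 + 0)*32 = -31*32 = -992)
-s = -1*(-992) = 992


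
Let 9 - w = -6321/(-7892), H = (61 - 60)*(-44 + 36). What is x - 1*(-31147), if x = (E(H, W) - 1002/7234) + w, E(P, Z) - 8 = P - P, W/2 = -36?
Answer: 889560906747/28545364 ≈ 31163.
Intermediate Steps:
H = -8 (H = 1*(-8) = -8)
W = -72 (W = 2*(-36) = -72)
E(P, Z) = 8 (E(P, Z) = 8 + (P - P) = 8 + 0 = 8)
w = 64707/7892 (w = 9 - (-6321)/(-7892) = 9 - (-6321)*(-1)/7892 = 9 - 1*6321/7892 = 9 - 6321/7892 = 64707/7892 ≈ 8.1991)
x = 458454239/28545364 (x = (8 - 1002/7234) + 64707/7892 = (8 - 1002*1/7234) + 64707/7892 = (8 - 501/3617) + 64707/7892 = 28435/3617 + 64707/7892 = 458454239/28545364 ≈ 16.061)
x - 1*(-31147) = 458454239/28545364 - 1*(-31147) = 458454239/28545364 + 31147 = 889560906747/28545364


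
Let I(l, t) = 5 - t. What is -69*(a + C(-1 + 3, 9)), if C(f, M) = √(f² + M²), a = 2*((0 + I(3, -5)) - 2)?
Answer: -1104 - 69*√85 ≈ -1740.1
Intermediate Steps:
a = 16 (a = 2*((0 + (5 - 1*(-5))) - 2) = 2*((0 + (5 + 5)) - 2) = 2*((0 + 10) - 2) = 2*(10 - 2) = 2*8 = 16)
C(f, M) = √(M² + f²)
-69*(a + C(-1 + 3, 9)) = -69*(16 + √(9² + (-1 + 3)²)) = -69*(16 + √(81 + 2²)) = -69*(16 + √(81 + 4)) = -69*(16 + √85) = -1104 - 69*√85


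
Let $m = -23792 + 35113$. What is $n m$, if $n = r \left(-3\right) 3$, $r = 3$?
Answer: $-305667$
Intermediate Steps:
$n = -27$ ($n = 3 \left(-3\right) 3 = \left(-9\right) 3 = -27$)
$m = 11321$
$n m = \left(-27\right) 11321 = -305667$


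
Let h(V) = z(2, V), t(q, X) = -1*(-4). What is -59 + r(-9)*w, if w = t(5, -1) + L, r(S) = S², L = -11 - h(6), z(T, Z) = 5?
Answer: -1031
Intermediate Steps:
t(q, X) = 4
h(V) = 5
L = -16 (L = -11 - 1*5 = -11 - 5 = -16)
w = -12 (w = 4 - 16 = -12)
-59 + r(-9)*w = -59 + (-9)²*(-12) = -59 + 81*(-12) = -59 - 972 = -1031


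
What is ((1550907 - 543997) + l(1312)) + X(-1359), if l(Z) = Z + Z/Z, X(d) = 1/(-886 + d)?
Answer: 2263460634/2245 ≈ 1.0082e+6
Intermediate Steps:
l(Z) = 1 + Z (l(Z) = Z + 1 = 1 + Z)
((1550907 - 543997) + l(1312)) + X(-1359) = ((1550907 - 543997) + (1 + 1312)) + 1/(-886 - 1359) = (1006910 + 1313) + 1/(-2245) = 1008223 - 1/2245 = 2263460634/2245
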